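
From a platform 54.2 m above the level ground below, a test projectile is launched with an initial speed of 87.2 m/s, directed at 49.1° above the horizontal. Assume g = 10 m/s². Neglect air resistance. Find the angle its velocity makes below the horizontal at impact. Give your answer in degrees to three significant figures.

Resolve: vₓ = 87.20 cos 49.1° = 57.09 m/s and v_y0 = 87.20 sin 49.1° = 65.91 m/s.
Vertical motion (up positive, ground at y = 0): 5.000 t² − (65.91) t − 54.2 = 0, so t = (65.91 + √(65.91² + 2·10.0·54.2)) / 10.0 = (65.91 + 73.68) / 10.0 = 13.96 s.
At impact: v_y = v_y0 − g t = −73.68 m/s; vₓ = 57.09 m/s.
Angle below horizontal: arctan(|v_y|/vₓ) = arctan(73.68/57.09) = 52.23°.

52.2°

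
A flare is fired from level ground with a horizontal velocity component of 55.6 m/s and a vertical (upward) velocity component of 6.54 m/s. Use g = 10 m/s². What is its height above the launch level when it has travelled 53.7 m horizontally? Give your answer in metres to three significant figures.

1.65 m

x = vₓ t ⇒ t = 53.7/55.60 = 0.9658 s.
Height: y = v_y0 t − ½ g t² = 6.540 × 0.9658 − 5.000 × 0.9658² = 6.317 − 4.664 = 1.652 m.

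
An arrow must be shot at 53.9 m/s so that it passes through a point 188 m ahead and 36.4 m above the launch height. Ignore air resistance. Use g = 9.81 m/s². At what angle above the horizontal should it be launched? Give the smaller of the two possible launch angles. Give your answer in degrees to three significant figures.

32.7°

Trajectory: y = x tanθ − g x² (1 + tan²θ)/(2v₀²). With x = 188, y = 36.4, v₀ = 53.9, g = 9.81:
59.67 tan²θ − 188 tanθ + (96.07) = 0.
tanθ = [188 ± √(188² − 4 × 59.67 × (96.07))] / (2 × 59.67) = (188 ± 111.4) / 119.3, giving tanθ = 0.6417 or 2.509.
θ = 32.69° or 68.27°; the smaller is 32.69°.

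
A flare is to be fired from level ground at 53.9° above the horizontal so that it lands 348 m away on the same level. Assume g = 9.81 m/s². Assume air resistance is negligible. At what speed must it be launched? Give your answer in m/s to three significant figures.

From R = (v₀² / g) sin 2θ: v₀ = √(gR / sin 2θ).
v₀ = √(9.81 × 348 / sin 107.8°) = √(3414 / 0.9521) = √3585.5 = 59.88 m/s.

59.9 m/s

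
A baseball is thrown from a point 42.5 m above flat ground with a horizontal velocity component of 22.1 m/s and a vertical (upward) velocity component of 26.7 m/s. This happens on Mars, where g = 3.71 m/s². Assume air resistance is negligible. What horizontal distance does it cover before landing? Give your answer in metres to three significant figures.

The projectile lands when y = 42.5 + (26.70) t − ½·3.71·t² = 0. Positive root: t = (26.70 + √(26.70² + 2·3.71·42.5)) / 3.71 = (26.70 + 32.07) / 3.71 = 15.84 s.
Horizontal distance: R = vₓ t = 22.10 × 15.84 = 350.1 m.

350 m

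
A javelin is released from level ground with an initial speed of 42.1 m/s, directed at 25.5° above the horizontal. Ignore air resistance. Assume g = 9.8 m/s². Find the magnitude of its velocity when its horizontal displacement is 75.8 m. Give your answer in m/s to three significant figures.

38.0 m/s

Resolve: vₓ = 42.10 cos 25.5° = 38.00 m/s and v_y0 = 42.10 sin 25.5° = 18.12 m/s.
x = vₓ t ⇒ t = 75.8/38.00 = 1.995 s.
Vertical velocity there: v_y = v_y0 − g t = 18.12 − 9.80 × 1.995 = −1.425 m/s.
Speed: √(vₓ² + v_y²) = √(38.00² + 1.425²) = 38.03 m/s.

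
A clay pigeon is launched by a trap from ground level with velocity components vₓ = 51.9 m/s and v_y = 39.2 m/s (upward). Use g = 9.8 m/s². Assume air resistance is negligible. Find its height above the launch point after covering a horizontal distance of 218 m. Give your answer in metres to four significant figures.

At x = 218 m, t = x/vₓ = 218/51.90 = 4.200 s.
Height: y = v_y0 t − ½ g t² = 39.20 × 4.200 − 4.900 × 4.200² = 164.7 − 86.45 = 78.20 m.

78.20 m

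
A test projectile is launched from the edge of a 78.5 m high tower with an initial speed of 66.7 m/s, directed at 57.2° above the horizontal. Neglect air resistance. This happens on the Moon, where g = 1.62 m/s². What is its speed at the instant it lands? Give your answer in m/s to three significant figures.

Resolve: vₓ = 66.70 cos 57.2° = 36.13 m/s and v_y0 = 66.70 sin 57.2° = 56.07 m/s.
Vertical motion (up positive, ground at y = 0): 0.8100 t² − (56.07) t − 78.5 = 0, so t = (56.07 + √(56.07² + 2·1.62·78.5)) / 1.62 = (56.07 + 58.29) / 1.62 = 70.59 s.
Vertical velocity at impact: v_y = v_y0 − g t = 56.07 − 1.62 × 70.59 = −58.29 m/s.
Speed: |v| = √(vₓ² + v_y²) = √(36.13² + 58.29²) = 68.58 m/s.

68.6 m/s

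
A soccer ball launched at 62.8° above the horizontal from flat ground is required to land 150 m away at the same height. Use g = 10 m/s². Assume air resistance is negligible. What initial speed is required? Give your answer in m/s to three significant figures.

43.0 m/s

On level ground R = v₀² sin 2θ / g ⇒ v₀ = √(gR / sin 2θ).
v₀ = √(10.0 × 150 / sin 125.6°) = √(1500 / 0.8131) = √1844.8 = 42.95 m/s.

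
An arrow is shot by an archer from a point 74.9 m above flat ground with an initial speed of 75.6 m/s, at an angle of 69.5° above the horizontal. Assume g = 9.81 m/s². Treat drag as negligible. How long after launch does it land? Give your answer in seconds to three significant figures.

15.4 s

Components: vₓ = 75.60 cos 69.5° = 26.48 m/s, v_y0 = 75.60 sin 69.5° = 70.81 m/s.
Vertical motion (up positive, ground at y = 0): 4.905 t² − (70.81) t − 74.9 = 0, so t = (70.81 + √(70.81² + 2·9.81·74.9)) / 9.81 = (70.81 + 80.52) / 9.81 = 15.43 s.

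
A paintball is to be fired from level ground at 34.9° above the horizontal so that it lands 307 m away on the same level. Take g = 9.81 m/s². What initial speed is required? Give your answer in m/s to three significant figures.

56.6 m/s

Level-ground range: R = v₀² sin(2θ)/g, so v₀ = √(gR / sin 2θ).
v₀ = √(9.81 × 307 / sin 69.80°) = √(3012 / 0.9385) = √3209.0 = 56.65 m/s.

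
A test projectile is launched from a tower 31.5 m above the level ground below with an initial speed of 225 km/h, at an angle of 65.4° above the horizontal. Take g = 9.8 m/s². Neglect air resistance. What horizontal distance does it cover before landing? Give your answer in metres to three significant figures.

Convert: 225 km/h = 225/3.6 = 62.50 m/s.
vₓ = 62.50 cos 65.4° = 26.02 m/s; v_y0 = 62.50 sin 65.4° = 56.83 m/s.
Vertical motion (up positive, ground at y = 0): 4.900 t² − (56.83) t − 31.5 = 0, so t = (56.83 + √(56.83² + 2·9.80·31.5)) / 9.80 = (56.83 + 62.02) / 9.80 = 12.13 s.
Horizontal distance: R = vₓ t = 26.02 × 12.13 = 315.5 m.

316 m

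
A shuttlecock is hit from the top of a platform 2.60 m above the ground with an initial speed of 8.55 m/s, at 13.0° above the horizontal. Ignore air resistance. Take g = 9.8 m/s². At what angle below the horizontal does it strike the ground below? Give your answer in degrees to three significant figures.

Horizontal component vₓ = 8.550 cos 13.0° = 8.331 m/s; vertical v_y0 = 8.550 sin 13.0° = 1.923 m/s.
With up positive and y = 0 at the ground: y(t) = 2.60 + (1.923) t − 4.900 t². Setting y = 0 and taking the positive root: t = [1.923 + √(1.923² + 2·9.80·2.60)] / 9.80 = (1.923 + 7.393) / 9.80 = 0.9507 s.
At impact: v_y = v_y0 − g t = −7.393 m/s; vₓ = 8.331 m/s.
Angle below horizontal: arctan(|v_y|/vₓ) = arctan(7.393/8.331) = 41.59°.

41.6°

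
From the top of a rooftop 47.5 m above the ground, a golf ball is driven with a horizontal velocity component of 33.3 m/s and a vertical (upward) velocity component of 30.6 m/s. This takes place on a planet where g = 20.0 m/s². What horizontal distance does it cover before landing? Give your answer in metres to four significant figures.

139.6 m

The projectile lands when y = 47.5 + (30.60) t − ½·20.0·t² = 0. Positive root: t = (30.60 + √(30.60² + 2·20.0·47.5)) / 20.0 = (30.60 + 53.26) / 20.0 = 4.193 s.
Horizontal distance: R = vₓ t = 33.30 × 4.193 = 139.6 m.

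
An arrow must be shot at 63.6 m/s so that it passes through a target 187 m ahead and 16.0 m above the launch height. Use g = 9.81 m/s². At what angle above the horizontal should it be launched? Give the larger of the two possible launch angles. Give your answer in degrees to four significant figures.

76.20°

Trajectory: y = x tanθ − g x² (1 + tan²θ)/(2v₀²). With x = 187, y = 16.0, v₀ = 63.6, g = 9.81:
42.40 tan²θ − 187 tanθ + (58.40) = 0.
tanθ = [187 ± √(187² − 4 × 42.40 × (58.40))] / (2 × 42.40) = (187 ± 158.3) / 84.81, giving tanθ = 0.3383 or 4.072.
θ = 18.69° or 76.20°; the larger is 76.20°.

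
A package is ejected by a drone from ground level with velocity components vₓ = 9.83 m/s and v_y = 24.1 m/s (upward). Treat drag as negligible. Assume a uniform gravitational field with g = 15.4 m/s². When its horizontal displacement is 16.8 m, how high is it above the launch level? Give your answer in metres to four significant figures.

18.70 m

x = vₓ t ⇒ t = 16.8/9.830 = 1.709 s.
Height: y = v_y0 t − ½ g t² = 24.10 × 1.709 − 7.700 × 1.709² = 41.19 − 22.49 = 18.70 m.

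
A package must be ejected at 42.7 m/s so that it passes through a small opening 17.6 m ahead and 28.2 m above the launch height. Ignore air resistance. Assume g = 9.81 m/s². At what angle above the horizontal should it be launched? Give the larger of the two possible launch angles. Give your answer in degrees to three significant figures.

87.0°

Trajectory: y = x tanθ − g x² (1 + tan²θ)/(2v₀²). With x = 17.6, y = 28.2, v₀ = 42.7, g = 9.81:
0.8333 tan²θ − 17.6 tanθ + (29.03) = 0.
tanθ = [17.6 ± √(17.6² − 4 × 0.8333 × (29.03))] / (2 × 0.8333) = (17.6 ± 14.59) / 1.667, giving tanθ = 1.804 or 19.32.
θ = 60.99° or 87.04°; the larger is 87.04°.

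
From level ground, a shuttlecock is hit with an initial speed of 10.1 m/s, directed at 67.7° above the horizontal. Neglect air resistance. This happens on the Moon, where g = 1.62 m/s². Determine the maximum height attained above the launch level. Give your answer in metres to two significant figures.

27 m

Resolve: vₓ = 10.10 cos 67.7° = 3.833 m/s and v_y0 = 10.10 sin 67.7° = 9.345 m/s.
Peak height H = v_y0² / (2g) = 87.322 / 3.240 = 26.95 m.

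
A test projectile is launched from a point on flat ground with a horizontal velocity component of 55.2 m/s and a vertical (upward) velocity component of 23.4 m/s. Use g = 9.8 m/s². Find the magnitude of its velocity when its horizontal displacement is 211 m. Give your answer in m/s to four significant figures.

x = vₓ t ⇒ t = 211/55.20 = 3.822 s.
Vertical velocity there: v_y = v_y0 − g t = 23.40 − 9.80 × 3.822 = −14.06 m/s.
Speed: √(vₓ² + v_y²) = √(55.20² + 14.06²) = 56.96 m/s.

56.96 m/s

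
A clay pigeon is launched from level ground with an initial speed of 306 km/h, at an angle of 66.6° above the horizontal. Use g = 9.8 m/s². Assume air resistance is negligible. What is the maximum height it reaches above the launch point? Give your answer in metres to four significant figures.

Convert: 306 km/h = 306/3.6 = 85.00 m/s.
vₓ = 85.00 cos 66.6° = 33.76 m/s; v_y0 = 85.00 sin 66.6° = 78.01 m/s.
Peak height H = v_y0² / (2g) = 6085.4 / 19.60 = 310.5 m.

310.5 m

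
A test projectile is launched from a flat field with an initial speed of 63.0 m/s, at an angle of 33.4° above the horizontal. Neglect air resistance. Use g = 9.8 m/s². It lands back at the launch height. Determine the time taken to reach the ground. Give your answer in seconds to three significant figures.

Resolve: vₓ = 63.00 cos 33.4° = 52.60 m/s and v_y0 = 63.00 sin 33.4° = 34.68 m/s.
Landing at launch height ⇒ T = 2 v_y0 / g = 2 × 34.68 / 9.80 = 7.078 s.

7.08 s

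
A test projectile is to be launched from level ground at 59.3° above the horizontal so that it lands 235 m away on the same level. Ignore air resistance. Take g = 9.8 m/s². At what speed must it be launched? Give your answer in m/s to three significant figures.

51.2 m/s

On level ground R = v₀² sin 2θ / g ⇒ v₀ = √(gR / sin 2θ).
v₀ = √(9.80 × 235 / sin 118.6°) = √(2303 / 0.8780) = √2623.1 = 51.22 m/s.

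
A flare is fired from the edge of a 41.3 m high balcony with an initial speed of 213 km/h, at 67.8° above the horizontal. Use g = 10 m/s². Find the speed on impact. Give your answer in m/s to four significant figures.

Convert: 213 km/h = 213/3.6 = 59.17 m/s.
vₓ = 59.17 cos 67.8° = 22.36 m/s; v_y0 = 59.17 sin 67.8° = 54.78 m/s.
With up positive and y = 0 at the ground: y(t) = 41.3 + (54.78) t − 5.000 t². Setting y = 0 and taking the positive root: t = [54.78 + √(54.78² + 2·10.0·41.3)] / 10.0 = (54.78 + 61.86) / 10.0 = 11.66 s.
Vertical velocity at impact: v_y = v_y0 − g t = 54.78 − 10.0 × 11.66 = −61.86 m/s.
Speed: |v| = √(vₓ² + v_y²) = √(22.36² + 61.86²) = 65.78 m/s.

65.78 m/s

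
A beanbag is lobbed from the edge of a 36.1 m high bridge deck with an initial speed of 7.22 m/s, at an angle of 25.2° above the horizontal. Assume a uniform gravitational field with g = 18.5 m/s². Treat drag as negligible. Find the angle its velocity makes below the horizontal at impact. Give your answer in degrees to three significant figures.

79.9°

Components: vₓ = 7.220 cos 25.2° = 6.533 m/s, v_y0 = 7.220 sin 25.2° = 3.074 m/s.
With up positive and y = 0 at the ground: y(t) = 36.1 + (3.074) t − 9.250 t². Setting y = 0 and taking the positive root: t = [3.074 + √(3.074² + 2·18.5·36.1)] / 18.5 = (3.074 + 36.68) / 18.5 = 2.149 s.
At impact: v_y = v_y0 − g t = −36.68 m/s; vₓ = 6.533 m/s.
Angle below horizontal: arctan(|v_y|/vₓ) = arctan(36.68/6.533) = 79.90°.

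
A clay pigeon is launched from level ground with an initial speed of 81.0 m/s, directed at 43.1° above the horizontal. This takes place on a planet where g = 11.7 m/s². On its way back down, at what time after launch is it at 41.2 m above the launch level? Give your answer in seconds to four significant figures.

vₓ = 81.00 cos 43.1° = 59.14 m/s; v_y0 = 81.00 sin 43.1° = 55.35 m/s.
Height y(t) = 55.35 t − 5.850 t² = 41.2 gives 5.850 t² − 55.35 t + 41.2 = 0.
Quadratic formula: t = (55.35 ± √2099.0) / 11.7 = (55.35 ± 45.81) / 11.7 → t = 0.8146 s or 8.646 s.
The descending-branch root is 8.646 s.

8.646 s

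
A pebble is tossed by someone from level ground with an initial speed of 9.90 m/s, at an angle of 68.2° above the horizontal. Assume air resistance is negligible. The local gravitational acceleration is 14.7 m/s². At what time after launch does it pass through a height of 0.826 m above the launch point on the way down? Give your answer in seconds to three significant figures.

Horizontal component vₓ = 9.900 cos 68.2° = 3.677 m/s; vertical v_y0 = 9.900 sin 68.2° = 9.192 m/s.
Require v_y0 t − ½ g t² = 0.826, i.e. 7.350 t² − 9.192 t + 0.826 = 0.
t = [9.192 ± √(9.192² − 2·14.7·0.826)] / 14.7 = (9.192 ± 7.759) / 14.7, so t = 0.09745 s or t = 1.153 s.
The descending-branch root is 1.153 s.

1.15 s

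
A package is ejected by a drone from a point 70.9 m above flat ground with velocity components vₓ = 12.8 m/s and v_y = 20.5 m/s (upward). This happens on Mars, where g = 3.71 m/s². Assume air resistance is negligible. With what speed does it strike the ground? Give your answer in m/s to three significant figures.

With up positive and y = 0 at the ground: y(t) = 70.9 + (20.50) t − 1.855 t². Setting y = 0 and taking the positive root: t = [20.50 + √(20.50² + 2·3.71·70.9)] / 3.71 = (20.50 + 30.76) / 3.71 = 13.82 s.
Vertical velocity at impact: v_y = v_y0 − g t = 20.50 − 3.71 × 13.82 = −30.76 m/s.
Speed: |v| = √(vₓ² + v_y²) = √(12.80² + 30.76²) = 33.32 m/s.

33.3 m/s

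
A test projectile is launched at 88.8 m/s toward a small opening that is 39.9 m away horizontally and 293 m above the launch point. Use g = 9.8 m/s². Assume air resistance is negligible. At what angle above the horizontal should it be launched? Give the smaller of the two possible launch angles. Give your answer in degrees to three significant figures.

84.1°

Trajectory: y = x tanθ − g x² (1 + tan²θ)/(2v₀²). With x = 39.9, y = 293, v₀ = 88.8, g = 9.80:
0.9893 tan²θ − 39.9 tanθ + (294.0) = 0.
tanθ = [39.9 ± √(39.9² − 4 × 0.9893 × (294.0))] / (2 × 0.9893) = (39.9 ± 20.70) / 1.979, giving tanθ = 9.702 or 30.63.
θ = 84.12° or 88.13°; the smaller is 84.12°.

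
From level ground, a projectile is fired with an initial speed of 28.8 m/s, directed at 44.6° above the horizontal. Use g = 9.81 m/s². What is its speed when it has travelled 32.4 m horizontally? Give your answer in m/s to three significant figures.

Components: vₓ = 28.80 cos 44.6° = 20.51 m/s, v_y0 = 28.80 sin 44.6° = 20.22 m/s.
x = vₓ t ⇒ t = 32.4/20.51 = 1.580 s.
Vertical velocity there: v_y = v_y0 − g t = 20.22 − 9.81 × 1.580 = 4.722 m/s.
Speed: √(vₓ² + v_y²) = √(20.51² + 4.722²) = 21.04 m/s.

21.0 m/s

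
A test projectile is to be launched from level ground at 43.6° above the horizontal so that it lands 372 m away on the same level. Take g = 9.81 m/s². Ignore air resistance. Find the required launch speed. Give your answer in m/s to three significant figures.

60.4 m/s

On level ground R = v₀² sin 2θ / g ⇒ v₀ = √(gR / sin 2θ).
v₀ = √(9.81 × 372 / sin 87.20°) = √(3649 / 0.9988) = √3653.7 = 60.45 m/s.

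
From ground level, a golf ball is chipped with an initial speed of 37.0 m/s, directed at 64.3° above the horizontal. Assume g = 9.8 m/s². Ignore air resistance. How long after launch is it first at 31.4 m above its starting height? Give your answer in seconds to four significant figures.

Horizontal component vₓ = 37.00 cos 64.3° = 16.05 m/s; vertical v_y0 = 37.00 sin 64.3° = 33.34 m/s.
Set y = v_y0 t − ½ g t² = 31.4: 4.900 t² − 33.34 t + 31.4 = 0.
t = [33.34 ± √(33.34² − 2·9.80·31.4)] / 9.80 = (33.34 ± 22.27) / 9.80, so t = 1.129 s or t = 5.675 s.
The first (ascending) time is 1.129 s.

1.129 s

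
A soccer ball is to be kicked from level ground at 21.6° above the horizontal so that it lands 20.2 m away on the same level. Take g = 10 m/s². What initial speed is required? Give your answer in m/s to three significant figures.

17.2 m/s

On level ground R = v₀² sin 2θ / g ⇒ v₀ = √(gR / sin 2θ).
v₀ = √(10.0 × 20.2 / sin 43.20°) = √(202.0 / 0.6845) = √295.09 = 17.18 m/s.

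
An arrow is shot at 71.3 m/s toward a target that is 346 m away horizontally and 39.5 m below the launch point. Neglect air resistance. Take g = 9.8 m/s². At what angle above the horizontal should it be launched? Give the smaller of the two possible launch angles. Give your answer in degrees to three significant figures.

13.4°

Trajectory: y = x tanθ − g x² (1 + tan²θ)/(2v₀²). With x = 346, y = −39.5, v₀ = 71.3, g = 9.80:
115.4 tan²θ − 346 tanθ + (75.89) = 0.
tanθ = [346 ± √(346² − 4 × 115.4 × (75.89))] / (2 × 115.4) = (346 ± 291.0) / 230.8, giving tanθ = 0.2383 or 2.760.
θ = 13.40° or 70.09°; the smaller is 13.40°.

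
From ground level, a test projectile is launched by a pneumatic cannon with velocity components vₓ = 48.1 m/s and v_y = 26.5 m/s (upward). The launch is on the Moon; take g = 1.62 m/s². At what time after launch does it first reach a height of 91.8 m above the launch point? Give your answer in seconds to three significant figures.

Require v_y0 t − ½ g t² = 91.8, i.e. 0.8100 t² − 26.50 t + 91.8 = 0.
t = [26.50 ± √(26.50² − 2·1.62·91.8)] / 1.62 = (26.50 ± 20.12) / 1.62, so t = 3.938 s or t = 28.78 s.
The first (ascending) time is 3.938 s.

3.94 s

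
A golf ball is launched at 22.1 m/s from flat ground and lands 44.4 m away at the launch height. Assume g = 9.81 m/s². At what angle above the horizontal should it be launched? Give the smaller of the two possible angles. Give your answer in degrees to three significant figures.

31.6°

R = v₀² sin 2θ / g gives sin 2θ = gR/v₀² = 9.81·44.4/22.1² = 0.8918.
2θ = 63.10° or 180° − 63.10° = 116.9°, so θ = 31.55° or 58.45°.
The smaller angle is 31.55°.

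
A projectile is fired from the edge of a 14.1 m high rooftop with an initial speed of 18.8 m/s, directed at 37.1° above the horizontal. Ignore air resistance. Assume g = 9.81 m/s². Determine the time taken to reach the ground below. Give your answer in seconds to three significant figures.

3.21 s

vₓ = 18.80 cos 37.1° = 14.99 m/s; v_y0 = 18.80 sin 37.1° = 11.34 m/s.
The projectile lands when y = 14.1 + (11.34) t − ½·9.81·t² = 0. Positive root: t = (11.34 + √(11.34² + 2·9.81·14.1)) / 9.81 = (11.34 + 20.13) / 9.81 = 3.208 s.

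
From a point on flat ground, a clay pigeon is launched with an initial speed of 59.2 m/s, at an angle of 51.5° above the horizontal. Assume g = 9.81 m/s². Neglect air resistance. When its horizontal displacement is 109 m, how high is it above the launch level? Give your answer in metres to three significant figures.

94.1 m

Components: vₓ = 59.20 cos 51.5° = 36.85 m/s, v_y0 = 59.20 sin 51.5° = 46.33 m/s.
At x = 109 m, t = x/vₓ = 109/36.85 = 2.958 s.
Height: y = v_y0 t − ½ g t² = 46.33 × 2.958 − 4.905 × 2.958² = 137.0 − 42.91 = 94.12 m.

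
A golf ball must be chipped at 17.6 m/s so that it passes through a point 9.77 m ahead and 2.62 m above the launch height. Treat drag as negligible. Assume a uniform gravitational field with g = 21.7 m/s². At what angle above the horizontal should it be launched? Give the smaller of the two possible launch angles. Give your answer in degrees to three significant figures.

Trajectory: y = x tanθ − g x² (1 + tan²θ)/(2v₀²). With x = 9.77, y = 2.62, v₀ = 17.6, g = 21.7:
3.343 tan²θ − 9.77 tanθ + (5.963) = 0.
tanθ = [9.77 ± √(9.77² − 4 × 3.343 × (5.963))] / (2 × 3.343) = (9.77 ± 3.962) / 6.687, giving tanθ = 0.8685 or 2.054.
θ = 40.98° or 64.04°; the smaller is 40.98°.

41.0°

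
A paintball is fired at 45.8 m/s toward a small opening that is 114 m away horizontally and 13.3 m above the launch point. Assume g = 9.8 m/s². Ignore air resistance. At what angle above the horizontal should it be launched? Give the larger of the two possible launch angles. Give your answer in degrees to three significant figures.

Trajectory: y = x tanθ − g x² (1 + tan²θ)/(2v₀²). With x = 114, y = 13.3, v₀ = 45.8, g = 9.80:
30.36 tan²θ − 114 tanθ + (43.66) = 0.
tanθ = [114 ± √(114² − 4 × 30.36 × (43.66))] / (2 × 30.36) = (114 ± 87.72) / 60.72, giving tanθ = 0.4329 or 3.322.
θ = 23.41° or 73.25°; the larger is 73.25°.

73.2°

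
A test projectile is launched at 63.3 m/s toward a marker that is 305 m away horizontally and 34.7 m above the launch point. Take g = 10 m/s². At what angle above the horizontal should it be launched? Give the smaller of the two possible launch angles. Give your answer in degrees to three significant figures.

33.4°

Trajectory: y = x tanθ − g x² (1 + tan²θ)/(2v₀²). With x = 305, y = 34.7, v₀ = 63.3, g = 10.0:
116.1 tan²θ − 305 tanθ + (150.8) = 0.
tanθ = [305 ± √(305² − 4 × 116.1 × (150.8))] / (2 × 116.1) = (305 ± 151.7) / 232.2, giving tanθ = 0.6603 or 1.967.
θ = 33.44° or 63.05°; the smaller is 33.44°.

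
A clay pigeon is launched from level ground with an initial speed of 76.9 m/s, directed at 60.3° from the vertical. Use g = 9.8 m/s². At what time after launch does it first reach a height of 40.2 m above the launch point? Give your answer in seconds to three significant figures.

1.26 s

Resolve: vₓ = 76.90 sin 60.3° = 66.80 m/s and v_y0 = 76.90 cos 60.3° = 38.10 m/s.
Require v_y0 t − ½ g t² = 40.2, i.e. 4.900 t² − 38.10 t + 40.2 = 0.
t = [38.10 ± √(38.10² − 2·9.80·40.2)] / 9.80 = (38.10 ± 25.76) / 9.80, so t = 1.259 s or t = 6.517 s.
The first (ascending) time is 1.259 s.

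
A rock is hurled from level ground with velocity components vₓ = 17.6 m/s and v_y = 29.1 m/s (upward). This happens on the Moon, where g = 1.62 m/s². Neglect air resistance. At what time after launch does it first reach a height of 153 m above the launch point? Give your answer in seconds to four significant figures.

Require v_y0 t − ½ g t² = 153, i.e. 0.8100 t² − 29.10 t + 153 = 0.
t = [29.10 ± √(29.10² − 2·1.62·153)] / 1.62 = (29.10 ± 18.74) / 1.62, so t = 6.397 s or t = 29.53 s.
The first (ascending) time is 6.397 s.

6.397 s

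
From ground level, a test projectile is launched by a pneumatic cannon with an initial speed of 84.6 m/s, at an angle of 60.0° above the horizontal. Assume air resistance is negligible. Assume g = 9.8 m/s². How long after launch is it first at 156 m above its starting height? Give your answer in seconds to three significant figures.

Components: vₓ = 84.60 cos 60.0° = 42.30 m/s, v_y0 = 84.60 sin 60.0° = 73.27 m/s.
Set y = v_y0 t − ½ g t² = 156: 4.900 t² − 73.27 t + 156 = 0.
t = [73.27 ± √(73.27² − 2·9.80·156)] / 9.80 = (73.27 ± 48.07) / 9.80, so t = 2.571 s or t = 12.38 s.
The first (ascending) time is 2.571 s.

2.57 s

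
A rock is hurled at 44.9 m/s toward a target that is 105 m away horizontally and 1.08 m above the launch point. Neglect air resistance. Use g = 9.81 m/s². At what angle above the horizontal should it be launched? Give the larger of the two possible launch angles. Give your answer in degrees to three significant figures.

Trajectory: y = x tanθ − g x² (1 + tan²θ)/(2v₀²). With x = 105, y = 1.08, v₀ = 44.9, g = 9.81:
26.82 tan²θ − 105 tanθ + (27.90) = 0.
tanθ = [105 ± √(105² − 4 × 26.82 × (27.90))] / (2 × 26.82) = (105 ± 89.62) / 53.65, giving tanθ = 0.2868 or 3.628.
θ = 16.00° or 74.59°; the larger is 74.59°.

74.6°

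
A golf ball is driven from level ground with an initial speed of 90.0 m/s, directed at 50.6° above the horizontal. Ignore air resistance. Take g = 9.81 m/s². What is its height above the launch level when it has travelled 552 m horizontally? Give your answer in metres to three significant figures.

vₓ = 90.00 cos 50.6° = 57.13 m/s; v_y0 = 90.00 sin 50.6° = 69.55 m/s.
Time to reach x = 552 m: t = x/vₓ = 552/57.13 = 9.663 s.
Height: y = v_y0 t − ½ g t² = 69.55 × 9.663 − 4.905 × 9.663² = 672.0 − 458.0 = 214.0 m.

214 m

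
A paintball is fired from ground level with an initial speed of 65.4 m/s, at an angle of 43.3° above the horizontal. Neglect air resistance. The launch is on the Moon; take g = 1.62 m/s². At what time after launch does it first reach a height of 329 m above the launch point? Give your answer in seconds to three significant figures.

vₓ = 65.40 cos 43.3° = 47.60 m/s; v_y0 = 65.40 sin 43.3° = 44.85 m/s.
Set y = v_y0 t − ½ g t² = 329: 0.8100 t² − 44.85 t + 329 = 0.
Quadratic formula: t = (44.85 ± √945.79) / 1.62 = (44.85 ± 30.75) / 1.62 → t = 8.703 s or 46.67 s.
The first (ascending) time is 8.703 s.

8.70 s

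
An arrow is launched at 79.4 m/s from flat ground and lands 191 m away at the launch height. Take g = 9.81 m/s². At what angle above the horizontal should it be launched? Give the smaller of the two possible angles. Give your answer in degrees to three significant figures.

Level-ground range R = v₀² sin(2θ)/g ⇒ sin(2θ) = gR/v₀² = 9.81 × 191 / 79.4² = 0.2972.
2θ = 17.29° or 180° − 17.29° = 162.7°, so θ = 8.645° or 81.35°.
The smaller angle is 8.645°.

8.65°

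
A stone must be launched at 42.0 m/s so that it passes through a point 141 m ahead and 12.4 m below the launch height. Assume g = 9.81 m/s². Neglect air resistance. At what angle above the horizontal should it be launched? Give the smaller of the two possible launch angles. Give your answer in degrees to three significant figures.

Trajectory: y = x tanθ − g x² (1 + tan²θ)/(2v₀²). With x = 141, y = −12.4, v₀ = 42.0, g = 9.81:
55.28 tan²θ − 141 tanθ + (42.88) = 0.
tanθ = [141 ± √(141² − 4 × 55.28 × (42.88))] / (2 × 55.28) = (141 ± 102.0) / 110.6, giving tanθ = 0.3530 or 2.198.
θ = 19.44° or 65.53°; the smaller is 19.44°.

19.4°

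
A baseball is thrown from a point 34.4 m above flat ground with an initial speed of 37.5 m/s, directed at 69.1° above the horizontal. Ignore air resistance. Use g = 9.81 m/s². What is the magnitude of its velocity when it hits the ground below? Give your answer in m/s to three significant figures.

45.6 m/s

vₓ = 37.50 cos 69.1° = 13.38 m/s; v_y0 = 37.50 sin 69.1° = 35.03 m/s.
The projectile lands when y = 34.4 + (35.03) t − ½·9.81·t² = 0. Positive root: t = (35.03 + √(35.03² + 2·9.81·34.4)) / 9.81 = (35.03 + 43.61) / 9.81 = 8.017 s.
Vertical velocity at impact: v_y = v_y0 − g t = 35.03 − 9.81 × 8.017 = −43.61 m/s.
Speed: |v| = √(vₓ² + v_y²) = √(13.38² + 43.61²) = 45.62 m/s.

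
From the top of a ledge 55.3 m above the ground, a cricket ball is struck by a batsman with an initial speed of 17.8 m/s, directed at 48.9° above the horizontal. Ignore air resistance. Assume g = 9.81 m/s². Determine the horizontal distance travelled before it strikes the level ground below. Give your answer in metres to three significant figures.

58.4 m

Resolve: vₓ = 17.80 cos 48.9° = 11.70 m/s and v_y0 = 17.80 sin 48.9° = 13.41 m/s.
Vertical motion (up positive, ground at y = 0): 4.905 t² − (13.41) t − 55.3 = 0, so t = (13.41 + √(13.41² + 2·9.81·55.3)) / 9.81 = (13.41 + 35.57) / 9.81 = 4.993 s.
Horizontal distance: R = vₓ t = 11.70 × 4.993 = 58.42 m.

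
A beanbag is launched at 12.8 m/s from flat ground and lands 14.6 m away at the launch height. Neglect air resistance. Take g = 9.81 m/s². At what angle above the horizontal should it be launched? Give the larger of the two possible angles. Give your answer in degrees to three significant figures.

59.5°

Level-ground range R = v₀² sin(2θ)/g ⇒ sin(2θ) = gR/v₀² = 9.81 × 14.6 / 12.8² = 0.8742.
2θ = 60.95° or 180° − 60.95° = 119.1°, so θ = 30.47° or 59.53°.
The larger angle is 59.53°.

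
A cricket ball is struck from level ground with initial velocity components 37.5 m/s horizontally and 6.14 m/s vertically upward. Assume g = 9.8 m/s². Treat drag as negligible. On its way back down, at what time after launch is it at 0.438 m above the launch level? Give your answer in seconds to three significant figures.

Require v_y0 t − ½ g t² = 0.438, i.e. 4.900 t² − 6.140 t + 0.438 = 0.
t = [6.140 ± √(6.140² − 2·9.80·0.438)] / 9.80 = (6.140 ± 5.396) / 9.80, so t = 0.07594 s or t = 1.177 s.
The descending-branch root is 1.177 s.

1.18 s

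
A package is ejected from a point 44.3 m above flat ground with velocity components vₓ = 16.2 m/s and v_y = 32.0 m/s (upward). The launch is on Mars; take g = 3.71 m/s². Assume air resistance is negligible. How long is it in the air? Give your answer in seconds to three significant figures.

With up positive and y = 0 at the ground: y(t) = 44.3 + (32.00) t − 1.855 t². Setting y = 0 and taking the positive root: t = [32.00 + √(32.00² + 2·3.71·44.3)] / 3.71 = (32.00 + 36.78) / 3.71 = 18.54 s.

18.5 s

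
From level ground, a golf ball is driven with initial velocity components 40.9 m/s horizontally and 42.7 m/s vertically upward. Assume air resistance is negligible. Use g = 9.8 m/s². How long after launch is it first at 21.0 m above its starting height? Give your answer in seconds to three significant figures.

0.523 s

Require v_y0 t − ½ g t² = 21.0, i.e. 4.900 t² − 42.70 t + 21.0 = 0.
Quadratic formula: t = (42.70 ± √1411.7) / 9.80 = (42.70 ± 37.57) / 9.80 → t = 0.5232 s or 8.191 s.
The first (ascending) time is 0.5232 s.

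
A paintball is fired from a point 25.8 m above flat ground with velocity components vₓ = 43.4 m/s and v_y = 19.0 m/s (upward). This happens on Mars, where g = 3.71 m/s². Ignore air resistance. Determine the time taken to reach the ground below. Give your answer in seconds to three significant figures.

11.5 s

Vertical motion (up positive, ground at y = 0): 1.855 t² − (19.00) t − 25.8 = 0, so t = (19.00 + √(19.00² + 2·3.71·25.8)) / 3.71 = (19.00 + 23.50) / 3.71 = 11.46 s.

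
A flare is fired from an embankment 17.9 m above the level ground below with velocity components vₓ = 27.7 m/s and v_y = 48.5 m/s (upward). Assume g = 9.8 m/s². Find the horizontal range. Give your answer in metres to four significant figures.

284.0 m

Vertical motion (up positive, ground at y = 0): 4.900 t² − (48.50) t − 17.9 = 0, so t = (48.50 + √(48.50² + 2·9.80·17.9)) / 9.80 = (48.50 + 51.99) / 9.80 = 10.25 s.
Horizontal distance: R = vₓ t = 27.70 × 10.25 = 284.0 m.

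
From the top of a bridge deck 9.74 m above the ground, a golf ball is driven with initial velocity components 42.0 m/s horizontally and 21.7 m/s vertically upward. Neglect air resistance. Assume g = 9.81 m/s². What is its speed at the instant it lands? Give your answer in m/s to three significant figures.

49.3 m/s

Vertical motion (up positive, ground at y = 0): 4.905 t² − (21.70) t − 9.74 = 0, so t = (21.70 + √(21.70² + 2·9.81·9.74)) / 9.81 = (21.70 + 25.73) / 9.81 = 4.835 s.
Vertical velocity at impact: v_y = v_y0 − g t = 21.70 − 9.81 × 4.835 = −25.73 m/s.
Speed: |v| = √(vₓ² + v_y²) = √(42.00² + 25.73²) = 49.25 m/s.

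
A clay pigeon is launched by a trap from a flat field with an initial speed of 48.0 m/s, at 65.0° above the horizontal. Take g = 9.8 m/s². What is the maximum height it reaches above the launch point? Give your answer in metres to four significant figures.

96.56 m

Horizontal component vₓ = 48.00 cos 65.0° = 20.29 m/s; vertical v_y0 = 48.00 sin 65.0° = 43.50 m/s.
Maximum height: H = v_y0² / (2g) = 43.50² / (2 × 9.80) = 96.56 m.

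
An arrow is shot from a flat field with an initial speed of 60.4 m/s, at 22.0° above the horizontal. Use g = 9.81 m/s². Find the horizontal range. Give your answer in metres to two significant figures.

vₓ = 60.40 cos 22.0° = 56.00 m/s; v_y0 = 60.40 sin 22.0° = 22.63 m/s.
Flight time T = 2 v_y0 / g = 4.613 s.
Horizontal distance R = vₓ T = 56.00 × 4.613 = 258.3 m.

260 m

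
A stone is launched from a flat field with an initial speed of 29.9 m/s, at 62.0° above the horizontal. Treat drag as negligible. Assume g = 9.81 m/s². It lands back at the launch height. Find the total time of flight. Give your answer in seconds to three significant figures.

5.38 s

Resolve: vₓ = 29.90 cos 62.0° = 14.04 m/s and v_y0 = 29.90 sin 62.0° = 26.40 m/s.
Landing at launch height ⇒ T = 2 v_y0 / g = 2 × 26.40 / 9.81 = 5.382 s.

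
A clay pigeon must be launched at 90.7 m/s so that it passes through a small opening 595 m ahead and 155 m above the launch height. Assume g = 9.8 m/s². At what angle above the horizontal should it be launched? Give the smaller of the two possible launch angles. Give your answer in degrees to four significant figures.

42.16°

Trajectory: y = x tanθ − g x² (1 + tan²θ)/(2v₀²). With x = 595, y = 155, v₀ = 90.7, g = 9.80:
210.9 tan²θ − 595 tanθ + (365.9) = 0.
tanθ = [595 ± √(595² − 4 × 210.9 × (365.9))] / (2 × 210.9) = (595 ± 213.1) / 421.7, giving tanθ = 0.9055 or 1.916.
θ = 42.16° or 62.44°; the smaller is 42.16°.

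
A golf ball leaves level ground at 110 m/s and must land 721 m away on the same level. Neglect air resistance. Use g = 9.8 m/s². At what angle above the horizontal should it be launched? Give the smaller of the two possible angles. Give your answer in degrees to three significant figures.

Level-ground range R = v₀² sin(2θ)/g ⇒ sin(2θ) = gR/v₀² = 9.80 × 721 / 110² = 0.5840.
2θ = 35.73° or 180° − 35.73° = 144.3°, so θ = 17.86° or 72.14°.
The smaller angle is 17.86°.

17.9°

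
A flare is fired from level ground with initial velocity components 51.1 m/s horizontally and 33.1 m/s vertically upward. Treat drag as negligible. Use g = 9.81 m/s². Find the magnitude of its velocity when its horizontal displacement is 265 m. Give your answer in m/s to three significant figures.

At x = 265 m, t = x/vₓ = 265/51.10 = 5.186 s.
Vertical velocity there: v_y = v_y0 − g t = 33.10 − 9.81 × 5.186 = −17.77 m/s.
Speed: √(vₓ² + v_y²) = √(51.10² + 17.77²) = 54.10 m/s.

54.1 m/s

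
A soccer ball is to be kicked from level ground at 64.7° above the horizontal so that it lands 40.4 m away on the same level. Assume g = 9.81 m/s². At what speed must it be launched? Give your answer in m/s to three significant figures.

22.6 m/s

Level-ground range: R = v₀² sin(2θ)/g, so v₀ = √(gR / sin 2θ).
v₀ = √(9.81 × 40.4 / sin 129.4°) = √(396.3 / 0.7727) = √512.89 = 22.65 m/s.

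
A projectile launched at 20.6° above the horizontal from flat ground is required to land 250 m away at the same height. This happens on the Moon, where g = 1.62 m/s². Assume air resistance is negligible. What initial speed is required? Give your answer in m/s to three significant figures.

24.8 m/s

Level-ground range: R = v₀² sin(2θ)/g, so v₀ = √(gR / sin 2θ).
v₀ = √(1.62 × 250 / sin 41.20°) = √(405.0 / 0.6587) = √614.86 = 24.80 m/s.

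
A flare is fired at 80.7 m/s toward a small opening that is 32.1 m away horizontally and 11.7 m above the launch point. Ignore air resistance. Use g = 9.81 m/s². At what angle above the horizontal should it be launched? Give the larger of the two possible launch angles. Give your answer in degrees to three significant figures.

88.6°

Trajectory: y = x tanθ − g x² (1 + tan²θ)/(2v₀²). With x = 32.1, y = 11.7, v₀ = 80.7, g = 9.81:
0.7761 tan²θ − 32.1 tanθ + (12.48) = 0.
tanθ = [32.1 ± √(32.1² − 4 × 0.7761 × (12.48))] / (2 × 0.7761) = (32.1 ± 31.49) / 1.552, giving tanθ = 0.3924 or 40.97.
θ = 21.42° or 88.60°; the larger is 88.60°.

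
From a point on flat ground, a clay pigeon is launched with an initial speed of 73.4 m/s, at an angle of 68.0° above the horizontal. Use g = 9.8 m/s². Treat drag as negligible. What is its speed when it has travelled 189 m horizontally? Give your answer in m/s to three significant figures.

Components: vₓ = 73.40 cos 68.0° = 27.50 m/s, v_y0 = 73.40 sin 68.0° = 68.06 m/s.
At x = 189 m, t = x/vₓ = 189/27.50 = 6.874 s.
Vertical velocity there: v_y = v_y0 − g t = 68.06 − 9.80 × 6.874 = 0.6931 m/s.
Speed: √(vₓ² + v_y²) = √(27.50² + 0.6931²) = 27.50 m/s.

27.5 m/s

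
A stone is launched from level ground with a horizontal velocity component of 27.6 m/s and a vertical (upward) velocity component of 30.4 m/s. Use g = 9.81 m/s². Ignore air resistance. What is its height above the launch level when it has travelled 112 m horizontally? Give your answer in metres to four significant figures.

At x = 112 m, t = x/vₓ = 112/27.60 = 4.058 s.
Height: y = v_y0 t − ½ g t² = 30.40 × 4.058 − 4.905 × 4.058² = 123.4 − 80.77 = 42.59 m.

42.59 m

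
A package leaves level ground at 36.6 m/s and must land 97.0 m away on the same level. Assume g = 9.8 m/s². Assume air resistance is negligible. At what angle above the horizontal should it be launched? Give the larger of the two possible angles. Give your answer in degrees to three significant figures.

Level-ground range R = v₀² sin(2θ)/g ⇒ sin(2θ) = gR/v₀² = 9.80 × 97.0 / 36.6² = 0.7096.
2θ = 45.21° or 180° − 45.21° = 134.8°, so θ = 22.60° or 67.40°.
The larger angle is 67.40°.

67.4°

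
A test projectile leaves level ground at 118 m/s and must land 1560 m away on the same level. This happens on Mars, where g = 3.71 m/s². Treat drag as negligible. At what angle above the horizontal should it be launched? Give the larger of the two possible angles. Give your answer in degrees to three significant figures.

77.7°

Level-ground range R = v₀² sin(2θ)/g ⇒ sin(2θ) = gR/v₀² = 3.71 × 1560 / 118² = 0.4157.
2θ = 24.56° or 180° − 24.56° = 155.4°, so θ = 12.28° or 77.72°.
The larger angle is 77.72°.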